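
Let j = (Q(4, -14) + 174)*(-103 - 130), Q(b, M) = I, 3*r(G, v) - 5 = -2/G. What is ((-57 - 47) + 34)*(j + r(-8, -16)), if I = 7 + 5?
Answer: 6067075/2 ≈ 3.0335e+6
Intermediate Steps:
I = 12
r(G, v) = 5/3 - 2/(3*G) (r(G, v) = 5/3 + (-2/G)/3 = 5/3 - 2/(3*G))
Q(b, M) = 12
j = -43338 (j = (12 + 174)*(-103 - 130) = 186*(-233) = -43338)
((-57 - 47) + 34)*(j + r(-8, -16)) = ((-57 - 47) + 34)*(-43338 + (1/3)*(-2 + 5*(-8))/(-8)) = (-104 + 34)*(-43338 + (1/3)*(-1/8)*(-2 - 40)) = -70*(-43338 + (1/3)*(-1/8)*(-42)) = -70*(-43338 + 7/4) = -70*(-173345/4) = 6067075/2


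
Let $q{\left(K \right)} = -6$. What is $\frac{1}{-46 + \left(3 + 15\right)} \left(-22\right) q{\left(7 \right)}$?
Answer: $- \frac{33}{7} \approx -4.7143$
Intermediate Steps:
$\frac{1}{-46 + \left(3 + 15\right)} \left(-22\right) q{\left(7 \right)} = \frac{1}{-46 + \left(3 + 15\right)} \left(-22\right) \left(-6\right) = \frac{1}{-46 + 18} \left(-22\right) \left(-6\right) = \frac{1}{-28} \left(-22\right) \left(-6\right) = \left(- \frac{1}{28}\right) \left(-22\right) \left(-6\right) = \frac{11}{14} \left(-6\right) = - \frac{33}{7}$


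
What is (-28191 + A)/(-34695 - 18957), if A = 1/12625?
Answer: 177955687/338678250 ≈ 0.52544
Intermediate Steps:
A = 1/12625 ≈ 7.9208e-5
(-28191 + A)/(-34695 - 18957) = (-28191 + 1/12625)/(-34695 - 18957) = -355911374/12625/(-53652) = -355911374/12625*(-1/53652) = 177955687/338678250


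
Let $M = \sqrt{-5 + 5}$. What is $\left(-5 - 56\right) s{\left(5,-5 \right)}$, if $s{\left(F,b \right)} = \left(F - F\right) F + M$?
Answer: $0$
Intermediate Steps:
$M = 0$ ($M = \sqrt{0} = 0$)
$s{\left(F,b \right)} = 0$ ($s{\left(F,b \right)} = \left(F - F\right) F + 0 = 0 F + 0 = 0 + 0 = 0$)
$\left(-5 - 56\right) s{\left(5,-5 \right)} = \left(-5 - 56\right) 0 = \left(-61\right) 0 = 0$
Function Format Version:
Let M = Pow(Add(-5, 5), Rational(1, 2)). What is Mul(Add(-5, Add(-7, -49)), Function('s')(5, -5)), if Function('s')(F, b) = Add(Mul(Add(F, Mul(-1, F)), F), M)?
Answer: 0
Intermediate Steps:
M = 0 (M = Pow(0, Rational(1, 2)) = 0)
Function('s')(F, b) = 0 (Function('s')(F, b) = Add(Mul(Add(F, Mul(-1, F)), F), 0) = Add(Mul(0, F), 0) = Add(0, 0) = 0)
Mul(Add(-5, Add(-7, -49)), Function('s')(5, -5)) = Mul(Add(-5, Add(-7, -49)), 0) = Mul(Add(-5, -56), 0) = Mul(-61, 0) = 0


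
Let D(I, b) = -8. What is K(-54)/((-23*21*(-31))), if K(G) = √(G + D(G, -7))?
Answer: I*√62/14973 ≈ 0.00052588*I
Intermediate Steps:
K(G) = √(-8 + G) (K(G) = √(G - 8) = √(-8 + G))
K(-54)/((-23*21*(-31))) = √(-8 - 54)/((-23*21*(-31))) = √(-62)/((-483*(-31))) = (I*√62)/14973 = (I*√62)*(1/14973) = I*√62/14973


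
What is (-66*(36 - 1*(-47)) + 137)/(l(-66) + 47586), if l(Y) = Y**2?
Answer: -5341/51942 ≈ -0.10283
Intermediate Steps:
(-66*(36 - 1*(-47)) + 137)/(l(-66) + 47586) = (-66*(36 - 1*(-47)) + 137)/((-66)**2 + 47586) = (-66*(36 + 47) + 137)/(4356 + 47586) = (-66*83 + 137)/51942 = (-5478 + 137)*(1/51942) = -5341*1/51942 = -5341/51942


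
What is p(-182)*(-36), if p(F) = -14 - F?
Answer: -6048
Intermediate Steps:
p(-182)*(-36) = (-14 - 1*(-182))*(-36) = (-14 + 182)*(-36) = 168*(-36) = -6048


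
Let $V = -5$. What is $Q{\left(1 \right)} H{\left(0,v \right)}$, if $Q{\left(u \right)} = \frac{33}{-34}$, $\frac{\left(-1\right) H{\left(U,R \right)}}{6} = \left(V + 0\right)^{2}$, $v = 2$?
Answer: $\frac{2475}{17} \approx 145.59$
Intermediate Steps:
$H{\left(U,R \right)} = -150$ ($H{\left(U,R \right)} = - 6 \left(-5 + 0\right)^{2} = - 6 \left(-5\right)^{2} = \left(-6\right) 25 = -150$)
$Q{\left(u \right)} = - \frac{33}{34}$ ($Q{\left(u \right)} = 33 \left(- \frac{1}{34}\right) = - \frac{33}{34}$)
$Q{\left(1 \right)} H{\left(0,v \right)} = \left(- \frac{33}{34}\right) \left(-150\right) = \frac{2475}{17}$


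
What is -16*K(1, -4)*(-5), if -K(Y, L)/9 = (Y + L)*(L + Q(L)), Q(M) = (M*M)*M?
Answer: -146880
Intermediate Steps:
Q(M) = M**3 (Q(M) = M**2*M = M**3)
K(Y, L) = -9*(L + Y)*(L + L**3) (K(Y, L) = -9*(Y + L)*(L + L**3) = -9*(L + Y)*(L + L**3))
-16*K(1, -4)*(-5) = -144*(-4)*(-1*(-4) - 1*1 - 1*(-4)**3 - 1*1*(-4)**2)*(-5) = -144*(-4)*(4 - 1 - 1*(-64) - 1*1*16)*(-5) = -144*(-4)*(4 - 1 + 64 - 16)*(-5) = -144*(-4)*51*(-5) = -16*(-1836)*(-5) = 29376*(-5) = -146880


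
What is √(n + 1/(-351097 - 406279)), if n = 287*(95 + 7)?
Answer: √262376643722182/94672 ≈ 171.10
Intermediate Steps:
n = 29274 (n = 287*102 = 29274)
√(n + 1/(-351097 - 406279)) = √(29274 + 1/(-351097 - 406279)) = √(29274 + 1/(-757376)) = √(29274 - 1/757376) = √(22171425023/757376) = √262376643722182/94672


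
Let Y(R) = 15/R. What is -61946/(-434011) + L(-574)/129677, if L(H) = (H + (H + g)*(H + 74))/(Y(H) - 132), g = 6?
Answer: 538154933821322/4265161547927001 ≈ 0.12617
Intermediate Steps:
L(H) = (H + (6 + H)*(74 + H))/(-132 + 15/H) (L(H) = (H + (H + 6)*(H + 74))/(15/H - 132) = (H + (6 + H)*(74 + H))/(-132 + 15/H))
-61946/(-434011) + L(-574)/129677 = -61946/(-434011) - 1*(-574)*(444 + (-574)² + 81*(-574))/(-15 + 132*(-574))/129677 = -61946*(-1/434011) - 1*(-574)*(444 + 329476 - 46494)/(-15 - 75768)*(1/129677) = 61946/434011 - 1*(-574)*283426/(-75783)*(1/129677) = 61946/434011 - 1*(-574)*(-1/75783)*283426*(1/129677) = 61946/434011 - 162686524/75783*1/129677 = 61946/434011 - 162686524/9827312091 = 538154933821322/4265161547927001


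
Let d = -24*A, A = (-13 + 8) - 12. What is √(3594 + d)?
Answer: √4002 ≈ 63.261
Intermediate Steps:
A = -17 (A = -5 - 12 = -17)
d = 408 (d = -24*(-17) = 408)
√(3594 + d) = √(3594 + 408) = √4002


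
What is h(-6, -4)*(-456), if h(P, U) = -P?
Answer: -2736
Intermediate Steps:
h(-6, -4)*(-456) = -1*(-6)*(-456) = 6*(-456) = -2736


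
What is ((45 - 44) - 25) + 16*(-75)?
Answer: -1224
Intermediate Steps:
((45 - 44) - 25) + 16*(-75) = (1 - 25) - 1200 = -24 - 1200 = -1224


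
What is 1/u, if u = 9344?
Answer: 1/9344 ≈ 0.00010702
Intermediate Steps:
1/u = 1/9344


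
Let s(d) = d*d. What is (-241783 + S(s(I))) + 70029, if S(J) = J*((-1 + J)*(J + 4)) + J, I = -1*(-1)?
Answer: -171753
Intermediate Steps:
I = 1
s(d) = d²
S(J) = J + J*(-1 + J)*(4 + J) (S(J) = J*((-1 + J)*(4 + J)) + J = J*(-1 + J)*(4 + J) + J = J + J*(-1 + J)*(4 + J))
(-241783 + S(s(I))) + 70029 = (-241783 + 1²*(-3 + (1²)² + 3*1²)) + 70029 = (-241783 + 1*(-3 + 1² + 3*1)) + 70029 = (-241783 + 1*(-3 + 1 + 3)) + 70029 = (-241783 + 1*1) + 70029 = (-241783 + 1) + 70029 = -241782 + 70029 = -171753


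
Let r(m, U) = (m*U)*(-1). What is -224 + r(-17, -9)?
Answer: -377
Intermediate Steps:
r(m, U) = -U*m (r(m, U) = (U*m)*(-1) = -U*m)
-224 + r(-17, -9) = -224 - 1*(-9)*(-17) = -224 - 153 = -377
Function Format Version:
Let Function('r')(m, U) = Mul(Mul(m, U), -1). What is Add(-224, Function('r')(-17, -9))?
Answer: -377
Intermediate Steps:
Function('r')(m, U) = Mul(-1, U, m) (Function('r')(m, U) = Mul(Mul(U, m), -1) = Mul(-1, U, m))
Add(-224, Function('r')(-17, -9)) = Add(-224, Mul(-1, -9, -17)) = Add(-224, -153) = -377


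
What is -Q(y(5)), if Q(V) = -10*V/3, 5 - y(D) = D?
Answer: 0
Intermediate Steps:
y(D) = 5 - D
Q(V) = -10*V/3
-Q(y(5)) = -(-10)*(5 - 1*5)/3 = -(-10)*(5 - 5)/3 = -(-10)*0/3 = -1*0 = 0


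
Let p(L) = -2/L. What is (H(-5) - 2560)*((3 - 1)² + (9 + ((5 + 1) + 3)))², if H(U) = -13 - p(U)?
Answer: -6227628/5 ≈ -1.2455e+6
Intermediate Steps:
H(U) = -13 + 2/U (H(U) = -13 - (-2)/U = -13 + 2/U)
(H(-5) - 2560)*((3 - 1)² + (9 + ((5 + 1) + 3)))² = ((-13 + 2/(-5)) - 2560)*((3 - 1)² + (9 + ((5 + 1) + 3)))² = ((-13 + 2*(-⅕)) - 2560)*(2² + (9 + (6 + 3)))² = ((-13 - ⅖) - 2560)*(4 + (9 + 9))² = (-67/5 - 2560)*(4 + 18)² = -12867/5*22² = -12867/5*484 = -6227628/5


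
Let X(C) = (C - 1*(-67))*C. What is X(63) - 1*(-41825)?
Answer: 50015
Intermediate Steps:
X(C) = C*(67 + C) (X(C) = (C + 67)*C = (67 + C)*C = C*(67 + C))
X(63) - 1*(-41825) = 63*(67 + 63) - 1*(-41825) = 63*130 + 41825 = 8190 + 41825 = 50015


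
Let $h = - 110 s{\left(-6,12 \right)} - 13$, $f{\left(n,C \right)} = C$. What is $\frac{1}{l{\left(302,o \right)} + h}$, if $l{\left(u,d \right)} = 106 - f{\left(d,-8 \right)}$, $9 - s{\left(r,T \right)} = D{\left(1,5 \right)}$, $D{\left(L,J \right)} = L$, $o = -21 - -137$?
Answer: $- \frac{1}{779} \approx -0.0012837$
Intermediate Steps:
$o = 116$ ($o = -21 + 137 = 116$)
$s{\left(r,T \right)} = 8$ ($s{\left(r,T \right)} = 9 - 1 = 8$)
$l{\left(u,d \right)} = 114$ ($l{\left(u,d \right)} = 106 - -8 = 106 + 8 = 114$)
$h = -893$ ($h = \left(-110\right) 8 - 13 = -880 - 13 = -893$)
$\frac{1}{l{\left(302,o \right)} + h} = \frac{1}{114 - 893} = \frac{1}{-779} = - \frac{1}{779}$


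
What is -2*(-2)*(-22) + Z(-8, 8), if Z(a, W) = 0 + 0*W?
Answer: -88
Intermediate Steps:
Z(a, W) = 0 (Z(a, W) = 0 + 0 = 0)
-2*(-2)*(-22) + Z(-8, 8) = -2*(-2)*(-22) + 0 = 4*(-22) + 0 = -88 + 0 = -88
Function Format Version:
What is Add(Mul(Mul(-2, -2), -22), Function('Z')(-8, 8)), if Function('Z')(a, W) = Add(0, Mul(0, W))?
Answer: -88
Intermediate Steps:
Function('Z')(a, W) = 0 (Function('Z')(a, W) = Add(0, 0) = 0)
Add(Mul(Mul(-2, -2), -22), Function('Z')(-8, 8)) = Add(Mul(Mul(-2, -2), -22), 0) = Add(Mul(4, -22), 0) = Add(-88, 0) = -88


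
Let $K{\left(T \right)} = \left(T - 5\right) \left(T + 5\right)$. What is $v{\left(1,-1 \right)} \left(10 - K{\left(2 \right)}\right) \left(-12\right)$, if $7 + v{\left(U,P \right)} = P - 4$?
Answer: $4464$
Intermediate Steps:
$v{\left(U,P \right)} = -11 + P$ ($v{\left(U,P \right)} = -7 + \left(P - 4\right) = -7 + \left(-4 + P\right) = -11 + P$)
$K{\left(T \right)} = \left(-5 + T\right) \left(5 + T\right)$
$v{\left(1,-1 \right)} \left(10 - K{\left(2 \right)}\right) \left(-12\right) = \left(-11 - 1\right) \left(10 - \left(-25 + 2^{2}\right)\right) \left(-12\right) = - 12 \left(10 - \left(-25 + 4\right)\right) \left(-12\right) = - 12 \left(10 - -21\right) \left(-12\right) = - 12 \left(10 + 21\right) \left(-12\right) = \left(-12\right) 31 \left(-12\right) = \left(-372\right) \left(-12\right) = 4464$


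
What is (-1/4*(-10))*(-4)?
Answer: -10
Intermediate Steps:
(-1/4*(-10))*(-4) = (-1*¼*(-10))*(-4) = -¼*(-10)*(-4) = (5/2)*(-4) = -10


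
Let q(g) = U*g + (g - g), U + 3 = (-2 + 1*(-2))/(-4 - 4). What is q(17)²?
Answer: 7225/4 ≈ 1806.3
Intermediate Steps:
U = -5/2 (U = -3 + (-2 + 1*(-2))/(-4 - 4) = -3 + (-2 - 2)/(-8) = -3 - 4*(-⅛) = -3 + ½ = -5/2 ≈ -2.5000)
q(g) = -5*g/2 (q(g) = -5*g/2 + (g - g) = -5*g/2 + 0 = -5*g/2)
q(17)² = (-5/2*17)² = (-85/2)² = 7225/4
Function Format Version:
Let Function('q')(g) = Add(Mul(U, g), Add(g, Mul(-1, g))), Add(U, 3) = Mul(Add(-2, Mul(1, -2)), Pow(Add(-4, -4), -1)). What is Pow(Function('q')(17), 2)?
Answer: Rational(7225, 4) ≈ 1806.3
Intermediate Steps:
U = Rational(-5, 2) (U = Add(-3, Mul(Add(-2, Mul(1, -2)), Pow(Add(-4, -4), -1))) = Add(-3, Mul(Add(-2, -2), Pow(-8, -1))) = Add(-3, Mul(-4, Rational(-1, 8))) = Add(-3, Rational(1, 2)) = Rational(-5, 2) ≈ -2.5000)
Function('q')(g) = Mul(Rational(-5, 2), g) (Function('q')(g) = Add(Mul(Rational(-5, 2), g), Add(g, Mul(-1, g))) = Add(Mul(Rational(-5, 2), g), 0) = Mul(Rational(-5, 2), g))
Pow(Function('q')(17), 2) = Pow(Mul(Rational(-5, 2), 17), 2) = Pow(Rational(-85, 2), 2) = Rational(7225, 4)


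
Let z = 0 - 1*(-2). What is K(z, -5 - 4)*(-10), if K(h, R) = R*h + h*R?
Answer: 360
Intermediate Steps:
z = 2 (z = 0 + 2 = 2)
K(h, R) = 2*R*h (K(h, R) = R*h + R*h = 2*R*h)
K(z, -5 - 4)*(-10) = (2*(-5 - 4)*2)*(-10) = (2*(-9)*2)*(-10) = -36*(-10) = 360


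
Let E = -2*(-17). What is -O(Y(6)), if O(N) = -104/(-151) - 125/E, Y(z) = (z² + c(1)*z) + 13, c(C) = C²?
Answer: 15339/5134 ≈ 2.9877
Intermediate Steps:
Y(z) = 13 + z + z² (Y(z) = (z² + 1²*z) + 13 = (z² + 1*z) + 13 = (z² + z) + 13 = (z + z²) + 13 = 13 + z + z²)
E = 34
O(N) = -15339/5134 (O(N) = -104/(-151) - 125/34 = -104*(-1/151) - 125*1/34 = 104/151 - 125/34 = -15339/5134)
-O(Y(6)) = -1*(-15339/5134) = 15339/5134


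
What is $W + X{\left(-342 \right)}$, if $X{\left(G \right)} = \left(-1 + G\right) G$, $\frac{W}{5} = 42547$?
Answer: $330041$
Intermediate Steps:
$W = 212735$ ($W = 5 \cdot 42547 = 212735$)
$X{\left(G \right)} = G \left(-1 + G\right)$
$W + X{\left(-342 \right)} = 212735 - 342 \left(-1 - 342\right) = 212735 - -117306 = 212735 + 117306 = 330041$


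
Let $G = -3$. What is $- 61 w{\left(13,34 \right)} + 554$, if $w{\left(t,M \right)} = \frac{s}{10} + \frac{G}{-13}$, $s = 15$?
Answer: $\frac{11659}{26} \approx 448.42$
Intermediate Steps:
$w{\left(t,M \right)} = \frac{45}{26}$ ($w{\left(t,M \right)} = \frac{15}{10} - \frac{3}{-13} = 15 \cdot \frac{1}{10} - - \frac{3}{13} = \frac{3}{2} + \frac{3}{13} = \frac{45}{26}$)
$- 61 w{\left(13,34 \right)} + 554 = \left(-61\right) \frac{45}{26} + 554 = - \frac{2745}{26} + 554 = \frac{11659}{26}$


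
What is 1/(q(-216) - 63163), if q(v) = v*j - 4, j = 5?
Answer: -1/64247 ≈ -1.5565e-5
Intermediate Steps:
q(v) = -4 + 5*v (q(v) = v*5 - 4 = 5*v - 4 = -4 + 5*v)
1/(q(-216) - 63163) = 1/((-4 + 5*(-216)) - 63163) = 1/((-4 - 1080) - 63163) = 1/(-1084 - 63163) = 1/(-64247) = -1/64247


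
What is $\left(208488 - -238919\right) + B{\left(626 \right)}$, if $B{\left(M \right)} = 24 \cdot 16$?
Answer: $447791$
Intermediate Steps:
$B{\left(M \right)} = 384$
$\left(208488 - -238919\right) + B{\left(626 \right)} = \left(208488 - -238919\right) + 384 = \left(208488 + 238919\right) + 384 = 447407 + 384 = 447791$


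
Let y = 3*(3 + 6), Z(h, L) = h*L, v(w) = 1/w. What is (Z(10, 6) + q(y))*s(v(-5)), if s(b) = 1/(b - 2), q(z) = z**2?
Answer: -3945/11 ≈ -358.64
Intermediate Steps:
Z(h, L) = L*h
y = 27 (y = 3*9 = 27)
s(b) = 1/(-2 + b)
(Z(10, 6) + q(y))*s(v(-5)) = (6*10 + 27**2)/(-2 + 1/(-5)) = (60 + 729)/(-2 - 1/5) = 789/(-11/5) = 789*(-5/11) = -3945/11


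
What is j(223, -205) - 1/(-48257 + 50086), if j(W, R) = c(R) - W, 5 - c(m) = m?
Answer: -23778/1829 ≈ -13.001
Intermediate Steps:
c(m) = 5 - m
j(W, R) = 5 - R - W (j(W, R) = (5 - R) - W = 5 - R - W)
j(223, -205) - 1/(-48257 + 50086) = (5 - 1*(-205) - 1*223) - 1/(-48257 + 50086) = (5 + 205 - 223) - 1/1829 = -13 - 1*1/1829 = -13 - 1/1829 = -23778/1829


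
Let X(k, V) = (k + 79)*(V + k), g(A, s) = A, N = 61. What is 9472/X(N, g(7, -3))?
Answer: 592/595 ≈ 0.99496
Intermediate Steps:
X(k, V) = (79 + k)*(V + k)
9472/X(N, g(7, -3)) = 9472/(61² + 79*7 + 79*61 + 7*61) = 9472/(3721 + 553 + 4819 + 427) = 9472/9520 = 9472*(1/9520) = 592/595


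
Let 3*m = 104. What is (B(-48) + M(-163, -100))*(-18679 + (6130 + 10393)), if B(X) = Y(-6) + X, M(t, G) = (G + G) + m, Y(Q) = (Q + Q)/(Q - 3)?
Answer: 457072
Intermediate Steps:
m = 104/3 (m = (1/3)*104 = 104/3 ≈ 34.667)
Y(Q) = 2*Q/(-3 + Q) (Y(Q) = (2*Q)/(-3 + Q) = 2*Q/(-3 + Q))
M(t, G) = 104/3 + 2*G (M(t, G) = (G + G) + 104/3 = 2*G + 104/3 = 104/3 + 2*G)
B(X) = 4/3 + X (B(X) = 2*(-6)/(-3 - 6) + X = 2*(-6)/(-9) + X = 2*(-6)*(-1/9) + X = 4/3 + X)
(B(-48) + M(-163, -100))*(-18679 + (6130 + 10393)) = ((4/3 - 48) + (104/3 + 2*(-100)))*(-18679 + (6130 + 10393)) = (-140/3 + (104/3 - 200))*(-18679 + 16523) = (-140/3 - 496/3)*(-2156) = -212*(-2156) = 457072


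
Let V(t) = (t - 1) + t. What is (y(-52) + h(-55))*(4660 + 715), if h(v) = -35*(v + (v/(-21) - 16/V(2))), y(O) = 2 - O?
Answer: 11147750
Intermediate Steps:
V(t) = -1 + 2*t (V(t) = (-1 + t) + t = -1 + 2*t)
h(v) = 560/3 - 100*v/3 (h(v) = -35*(v + (v/(-21) - 16/(-1 + 2*2))) = -35*(v + (v*(-1/21) - 16/(-1 + 4))) = -35*(v + (-v/21 - 16/3)) = -35*(v + (-16/3 - v/21)) = -35*(-16/3 + 20*v/21) = 560/3 - 100*v/3)
(y(-52) + h(-55))*(4660 + 715) = ((2 - 1*(-52)) + (560/3 - 100/3*(-55)))*(4660 + 715) = ((2 + 52) + (560/3 + 5500/3))*5375 = (54 + 2020)*5375 = 2074*5375 = 11147750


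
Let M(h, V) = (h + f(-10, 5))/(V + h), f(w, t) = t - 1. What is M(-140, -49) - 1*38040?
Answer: -7189424/189 ≈ -38039.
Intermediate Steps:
f(w, t) = -1 + t
M(h, V) = (4 + h)/(V + h) (M(h, V) = (h + (-1 + 5))/(V + h) = (h + 4)/(V + h) = (4 + h)/(V + h))
M(-140, -49) - 1*38040 = (4 - 140)/(-49 - 140) - 1*38040 = -136/(-189) - 38040 = -1/189*(-136) - 38040 = 136/189 - 38040 = -7189424/189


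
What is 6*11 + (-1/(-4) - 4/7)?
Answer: 1839/28 ≈ 65.679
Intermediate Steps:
6*11 + (-1/(-4) - 4/7) = 66 + (-1*(-¼) - 4*⅐) = 66 + (¼ - 4/7) = 66 - 9/28 = 1839/28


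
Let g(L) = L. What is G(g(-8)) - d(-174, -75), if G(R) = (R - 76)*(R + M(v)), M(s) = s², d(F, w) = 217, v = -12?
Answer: -11641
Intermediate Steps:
G(R) = (-76 + R)*(144 + R) (G(R) = (R - 76)*(R + (-12)²) = (-76 + R)*(R + 144) = (-76 + R)*(144 + R))
G(g(-8)) - d(-174, -75) = (-10944 + (-8)² + 68*(-8)) - 1*217 = (-10944 + 64 - 544) - 217 = -11424 - 217 = -11641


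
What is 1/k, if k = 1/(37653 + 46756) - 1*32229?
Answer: -84409/2720417660 ≈ -3.1028e-5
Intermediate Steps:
k = -2720417660/84409 (k = 1/84409 - 32229 = -2720417660/84409 ≈ -32229.)
1/k = 1/(-2720417660/84409) = -84409/2720417660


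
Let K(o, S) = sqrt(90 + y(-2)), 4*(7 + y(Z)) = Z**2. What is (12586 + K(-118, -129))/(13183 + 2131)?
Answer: 203/247 + sqrt(21)/7657 ≈ 0.82246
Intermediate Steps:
y(Z) = -7 + Z**2/4
K(o, S) = 2*sqrt(21) (K(o, S) = sqrt(90 + (-7 + (1/4)*(-2)**2)) = sqrt(90 + (-7 + (1/4)*4)) = sqrt(90 + (-7 + 1)) = sqrt(90 - 6) = sqrt(84) = 2*sqrt(21))
(12586 + K(-118, -129))/(13183 + 2131) = (12586 + 2*sqrt(21))/(13183 + 2131) = (12586 + 2*sqrt(21))/15314 = (12586 + 2*sqrt(21))*(1/15314) = 203/247 + sqrt(21)/7657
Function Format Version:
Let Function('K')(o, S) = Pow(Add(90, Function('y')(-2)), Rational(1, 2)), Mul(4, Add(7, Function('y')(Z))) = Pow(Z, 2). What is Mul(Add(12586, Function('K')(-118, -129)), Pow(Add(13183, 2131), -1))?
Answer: Add(Rational(203, 247), Mul(Rational(1, 7657), Pow(21, Rational(1, 2)))) ≈ 0.82246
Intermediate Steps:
Function('y')(Z) = Add(-7, Mul(Rational(1, 4), Pow(Z, 2)))
Function('K')(o, S) = Mul(2, Pow(21, Rational(1, 2))) (Function('K')(o, S) = Pow(Add(90, Add(-7, Mul(Rational(1, 4), Pow(-2, 2)))), Rational(1, 2)) = Pow(Add(90, Add(-7, Mul(Rational(1, 4), 4))), Rational(1, 2)) = Pow(Add(90, Add(-7, 1)), Rational(1, 2)) = Pow(Add(90, -6), Rational(1, 2)) = Pow(84, Rational(1, 2)) = Mul(2, Pow(21, Rational(1, 2))))
Mul(Add(12586, Function('K')(-118, -129)), Pow(Add(13183, 2131), -1)) = Mul(Add(12586, Mul(2, Pow(21, Rational(1, 2)))), Pow(Add(13183, 2131), -1)) = Mul(Add(12586, Mul(2, Pow(21, Rational(1, 2)))), Pow(15314, -1)) = Mul(Add(12586, Mul(2, Pow(21, Rational(1, 2)))), Rational(1, 15314)) = Add(Rational(203, 247), Mul(Rational(1, 7657), Pow(21, Rational(1, 2))))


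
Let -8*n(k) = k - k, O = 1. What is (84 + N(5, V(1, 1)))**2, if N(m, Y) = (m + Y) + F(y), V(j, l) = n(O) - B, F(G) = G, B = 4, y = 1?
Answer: 7396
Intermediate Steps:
n(k) = 0 (n(k) = -(k - k)/8 = -1/8*0 = 0)
V(j, l) = -4 (V(j, l) = 0 - 1*4 = 0 - 4 = -4)
N(m, Y) = 1 + Y + m (N(m, Y) = (m + Y) + 1 = (Y + m) + 1 = 1 + Y + m)
(84 + N(5, V(1, 1)))**2 = (84 + (1 - 4 + 5))**2 = (84 + 2)**2 = 86**2 = 7396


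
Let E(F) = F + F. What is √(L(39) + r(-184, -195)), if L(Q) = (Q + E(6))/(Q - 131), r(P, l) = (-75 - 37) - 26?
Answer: I*√293181/46 ≈ 11.771*I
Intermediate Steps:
E(F) = 2*F
r(P, l) = -138 (r(P, l) = -112 - 26 = -138)
L(Q) = (12 + Q)/(-131 + Q) (L(Q) = (Q + 2*6)/(Q - 131) = (Q + 12)/(-131 + Q) = (12 + Q)/(-131 + Q))
√(L(39) + r(-184, -195)) = √((12 + 39)/(-131 + 39) - 138) = √(51/(-92) - 138) = √(-1/92*51 - 138) = √(-51/92 - 138) = √(-12747/92) = I*√293181/46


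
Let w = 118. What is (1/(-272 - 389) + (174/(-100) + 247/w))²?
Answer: 117584524836/950576250625 ≈ 0.12370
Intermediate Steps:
(1/(-272 - 389) + (174/(-100) + 247/w))² = (1/(-272 - 389) + (174/(-100) + 247/118))² = (1/(-661) + (174*(-1/100) + 247*(1/118)))² = (-1/661 + (-87/50 + 247/118))² = (-1/661 + 521/1475)² = (342906/974975)² = 117584524836/950576250625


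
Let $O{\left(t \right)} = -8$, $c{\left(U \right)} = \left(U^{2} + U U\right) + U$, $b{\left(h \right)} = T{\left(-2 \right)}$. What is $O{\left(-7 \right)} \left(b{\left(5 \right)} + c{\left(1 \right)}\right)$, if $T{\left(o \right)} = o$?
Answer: $-8$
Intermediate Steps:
$b{\left(h \right)} = -2$
$c{\left(U \right)} = U + 2 U^{2}$ ($c{\left(U \right)} = \left(U^{2} + U^{2}\right) + U = 2 U^{2} + U = U + 2 U^{2}$)
$O{\left(-7 \right)} \left(b{\left(5 \right)} + c{\left(1 \right)}\right) = - 8 \left(-2 + 1 \left(1 + 2 \cdot 1\right)\right) = - 8 \left(-2 + 1 \left(1 + 2\right)\right) = - 8 \left(-2 + 1 \cdot 3\right) = - 8 \left(-2 + 3\right) = \left(-8\right) 1 = -8$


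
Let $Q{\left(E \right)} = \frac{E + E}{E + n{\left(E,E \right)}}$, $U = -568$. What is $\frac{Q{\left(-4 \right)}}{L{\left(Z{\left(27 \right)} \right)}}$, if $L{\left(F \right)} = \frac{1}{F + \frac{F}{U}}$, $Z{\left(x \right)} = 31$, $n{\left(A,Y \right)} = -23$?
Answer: $\frac{651}{71} \approx 9.169$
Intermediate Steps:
$L{\left(F \right)} = \frac{568}{567 F}$ ($L{\left(F \right)} = \frac{1}{F + \frac{F}{-568}} = \frac{1}{F + F \left(- \frac{1}{568}\right)} = \frac{1}{F - \frac{F}{568}} = \frac{1}{\frac{567}{568} F} = \frac{568}{567 F}$)
$Q{\left(E \right)} = \frac{2 E}{-23 + E}$ ($Q{\left(E \right)} = \frac{E + E}{E - 23} = \frac{2 E}{-23 + E}$)
$\frac{Q{\left(-4 \right)}}{L{\left(Z{\left(27 \right)} \right)}} = \frac{2 \left(-4\right) \frac{1}{-23 - 4}}{\frac{568}{567} \cdot \frac{1}{31}} = \frac{2 \left(-4\right) \frac{1}{-27}}{\frac{568}{567} \cdot \frac{1}{31}} = \frac{2 \left(-4\right) \left(- \frac{1}{27}\right)}{\frac{568}{17577}} = \frac{8}{27} \cdot \frac{17577}{568} = \frac{651}{71}$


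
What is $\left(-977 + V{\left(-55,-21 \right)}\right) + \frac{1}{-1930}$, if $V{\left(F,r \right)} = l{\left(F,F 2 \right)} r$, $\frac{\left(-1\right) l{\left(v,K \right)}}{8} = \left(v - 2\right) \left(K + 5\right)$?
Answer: $\frac{1938690789}{1930} \approx 1.0045 \cdot 10^{6}$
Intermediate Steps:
$l{\left(v,K \right)} = - 8 \left(-2 + v\right) \left(5 + K\right)$ ($l{\left(v,K \right)} = - 8 \left(v - 2\right) \left(K + 5\right) = - 8 \left(v - 2\right) \left(5 + K\right) = - 8 \left(-2 + v\right) \left(5 + K\right)$)
$V{\left(F,r \right)} = r \left(80 - 16 F^{2} - 8 F\right)$ ($V{\left(F,r \right)} = \left(80 - 40 F + 16 F 2 - 8 F 2 F\right) r = \left(80 - 40 F + 16 \cdot 2 F - 8 \cdot 2 F F\right) r = \left(80 - 40 F + 32 F - 16 F^{2}\right) r = \left(80 - 16 F^{2} - 8 F\right) r = r \left(80 - 16 F^{2} - 8 F\right)$)
$\left(-977 + V{\left(-55,-21 \right)}\right) + \frac{1}{-1930} = \left(-977 + 8 \left(-21\right) \left(10 - -55 - 2 \left(-55\right)^{2}\right)\right) + \frac{1}{-1930} = \left(-977 + 8 \left(-21\right) \left(10 + 55 - 6050\right)\right) - \frac{1}{1930} = \left(-977 + 8 \left(-21\right) \left(-5985\right)\right) - \frac{1}{1930} = \left(-977 + 1005480\right) - \frac{1}{1930} = 1004503 - \frac{1}{1930} = \frac{1938690789}{1930}$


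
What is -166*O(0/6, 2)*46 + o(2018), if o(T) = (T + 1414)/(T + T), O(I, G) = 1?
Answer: -7703866/1009 ≈ -7635.1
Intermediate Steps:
o(T) = (1414 + T)/(2*T) (o(T) = (1414 + T)/((2*T)) = (1414 + T)*(1/(2*T)) = (1414 + T)/(2*T))
-166*O(0/6, 2)*46 + o(2018) = -166*1*46 + (½)*(1414 + 2018)/2018 = -166*46 + (½)*(1/2018)*3432 = -7636 + 858/1009 = -7703866/1009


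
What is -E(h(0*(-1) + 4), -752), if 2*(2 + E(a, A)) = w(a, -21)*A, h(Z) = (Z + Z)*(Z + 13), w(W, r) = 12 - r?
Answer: 12410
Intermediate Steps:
h(Z) = 2*Z*(13 + Z) (h(Z) = (2*Z)*(13 + Z) = 2*Z*(13 + Z))
E(a, A) = -2 + 33*A/2 (E(a, A) = -2 + ((12 - 1*(-21))*A)/2 = -2 + ((12 + 21)*A)/2 = -2 + (33*A)/2 = -2 + 33*A/2)
-E(h(0*(-1) + 4), -752) = -(-2 + (33/2)*(-752)) = -(-2 - 12408) = -1*(-12410) = 12410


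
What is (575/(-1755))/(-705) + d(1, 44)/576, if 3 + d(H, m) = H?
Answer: -4763/1583712 ≈ -0.0030075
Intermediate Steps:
d(H, m) = -3 + H
(575/(-1755))/(-705) + d(1, 44)/576 = (575/(-1755))/(-705) + (-3 + 1)/576 = (575*(-1/1755))*(-1/705) - 2*1/576 = -115/351*(-1/705) - 1/288 = 23/49491 - 1/288 = -4763/1583712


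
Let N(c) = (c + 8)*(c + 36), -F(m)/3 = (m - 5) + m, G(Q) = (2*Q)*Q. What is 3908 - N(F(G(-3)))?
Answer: -937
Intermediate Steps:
G(Q) = 2*Q²
F(m) = 15 - 6*m (F(m) = -3*((m - 5) + m) = -3*((-5 + m) + m) = -3*(-5 + 2*m) = 15 - 6*m)
N(c) = (8 + c)*(36 + c)
3908 - N(F(G(-3))) = 3908 - (288 + (15 - 12*(-3)²)² + 44*(15 - 12*(-3)²)) = 3908 - (288 + (15 - 12*9)² + 44*(15 - 12*9)) = 3908 - (288 + (15 - 6*18)² + 44*(15 - 6*18)) = 3908 - (288 + (15 - 108)² + 44*(15 - 108)) = 3908 - (288 + (-93)² + 44*(-93)) = 3908 - (288 + 8649 - 4092) = 3908 - 1*4845 = 3908 - 4845 = -937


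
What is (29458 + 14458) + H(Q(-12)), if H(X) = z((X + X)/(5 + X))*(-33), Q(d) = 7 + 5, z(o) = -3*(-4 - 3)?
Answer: 43223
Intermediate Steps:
z(o) = 21 (z(o) = -3*(-7) = 21)
Q(d) = 12
H(X) = -693 (H(X) = 21*(-33) = -693)
(29458 + 14458) + H(Q(-12)) = (29458 + 14458) - 693 = 43916 - 693 = 43223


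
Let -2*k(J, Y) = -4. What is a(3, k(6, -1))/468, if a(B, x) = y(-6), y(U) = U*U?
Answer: 1/13 ≈ 0.076923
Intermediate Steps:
y(U) = U²
k(J, Y) = 2 (k(J, Y) = -½*(-4) = 2)
a(B, x) = 36 (a(B, x) = (-6)² = 36)
a(3, k(6, -1))/468 = 36/468 = 36*(1/468) = 1/13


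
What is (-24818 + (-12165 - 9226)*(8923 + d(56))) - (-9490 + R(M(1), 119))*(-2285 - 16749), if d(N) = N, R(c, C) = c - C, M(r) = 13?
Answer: -374744871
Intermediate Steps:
(-24818 + (-12165 - 9226)*(8923 + d(56))) - (-9490 + R(M(1), 119))*(-2285 - 16749) = (-24818 + (-12165 - 9226)*(8923 + 56)) - (-9490 + (13 - 1*119))*(-2285 - 16749) = (-24818 - 21391*8979) - (-9490 + (13 - 119))*(-19034) = (-24818 - 192069789) - (-9490 - 106)*(-19034) = -192094607 - (-9596)*(-19034) = -192094607 - 1*182650264 = -192094607 - 182650264 = -374744871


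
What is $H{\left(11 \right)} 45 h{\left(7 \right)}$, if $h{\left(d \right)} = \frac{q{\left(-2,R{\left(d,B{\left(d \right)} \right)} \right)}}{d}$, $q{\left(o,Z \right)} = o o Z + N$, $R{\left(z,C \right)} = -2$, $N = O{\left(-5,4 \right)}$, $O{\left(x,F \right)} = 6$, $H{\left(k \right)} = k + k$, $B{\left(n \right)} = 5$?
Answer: $- \frac{1980}{7} \approx -282.86$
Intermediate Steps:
$H{\left(k \right)} = 2 k$
$N = 6$
$q{\left(o,Z \right)} = 6 + Z o^{2}$ ($q{\left(o,Z \right)} = o o Z + 6 = o^{2} Z + 6 = Z o^{2} + 6 = 6 + Z o^{2}$)
$h{\left(d \right)} = - \frac{2}{d}$ ($h{\left(d \right)} = \frac{6 - 2 \left(-2\right)^{2}}{d} = \frac{6 - 8}{d} = - \frac{2}{d}$)
$H{\left(11 \right)} 45 h{\left(7 \right)} = 2 \cdot 11 \cdot 45 \left(- \frac{2}{7}\right) = 22 \cdot 45 \left(\left(-2\right) \frac{1}{7}\right) = 990 \left(- \frac{2}{7}\right) = - \frac{1980}{7}$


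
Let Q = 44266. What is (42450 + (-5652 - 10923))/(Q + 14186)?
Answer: 8625/19484 ≈ 0.44267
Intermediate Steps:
(42450 + (-5652 - 10923))/(Q + 14186) = (42450 + (-5652 - 10923))/(44266 + 14186) = (42450 - 16575)/58452 = 25875*(1/58452) = 8625/19484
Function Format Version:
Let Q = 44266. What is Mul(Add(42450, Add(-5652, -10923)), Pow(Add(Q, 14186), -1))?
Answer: Rational(8625, 19484) ≈ 0.44267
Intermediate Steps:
Mul(Add(42450, Add(-5652, -10923)), Pow(Add(Q, 14186), -1)) = Mul(Add(42450, Add(-5652, -10923)), Pow(Add(44266, 14186), -1)) = Mul(Add(42450, -16575), Pow(58452, -1)) = Mul(25875, Rational(1, 58452)) = Rational(8625, 19484)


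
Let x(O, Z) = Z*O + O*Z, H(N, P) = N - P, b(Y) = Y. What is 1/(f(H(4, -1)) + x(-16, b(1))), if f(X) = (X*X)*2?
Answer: 1/18 ≈ 0.055556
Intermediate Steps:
x(O, Z) = 2*O*Z (x(O, Z) = O*Z + O*Z = 2*O*Z)
f(X) = 2*X² (f(X) = X²*2 = 2*X²)
1/(f(H(4, -1)) + x(-16, b(1))) = 1/(2*(4 - 1*(-1))² + 2*(-16)*1) = 1/(2*(4 + 1)² - 32) = 1/(2*5² - 32) = 1/(2*25 - 32) = 1/(50 - 32) = 1/18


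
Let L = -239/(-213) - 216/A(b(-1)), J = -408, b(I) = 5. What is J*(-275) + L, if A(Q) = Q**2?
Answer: 597424967/5325 ≈ 1.1219e+5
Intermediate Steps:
L = -40033/5325 (L = -239/(-213) - 216/(5**2) = -239*(-1/213) - 216/25 = 239/213 - 216*1/25 = 239/213 - 216/25 = -40033/5325 ≈ -7.5179)
J*(-275) + L = -408*(-275) - 40033/5325 = 112200 - 40033/5325 = 597424967/5325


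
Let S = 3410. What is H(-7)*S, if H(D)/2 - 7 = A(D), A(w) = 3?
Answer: 68200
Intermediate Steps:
H(D) = 20 (H(D) = 14 + 2*3 = 14 + 6 = 20)
H(-7)*S = 20*3410 = 68200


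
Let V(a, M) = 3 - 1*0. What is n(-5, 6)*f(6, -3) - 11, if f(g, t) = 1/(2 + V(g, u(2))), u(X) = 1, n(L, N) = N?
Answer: -49/5 ≈ -9.8000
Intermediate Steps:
V(a, M) = 3 (V(a, M) = 3 + 0 = 3)
f(g, t) = ⅕ (f(g, t) = 1/(2 + 3) = 1/5 = ⅕)
n(-5, 6)*f(6, -3) - 11 = 6*(⅕) - 11 = 6/5 - 11 = -49/5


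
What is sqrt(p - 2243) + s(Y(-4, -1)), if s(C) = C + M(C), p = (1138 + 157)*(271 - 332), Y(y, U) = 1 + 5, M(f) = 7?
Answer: 13 + I*sqrt(81238) ≈ 13.0 + 285.02*I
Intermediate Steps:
Y(y, U) = 6
p = -78995 (p = 1295*(-61) = -78995)
s(C) = 7 + C (s(C) = C + 7 = 7 + C)
sqrt(p - 2243) + s(Y(-4, -1)) = sqrt(-78995 - 2243) + (7 + 6) = sqrt(-81238) + 13 = I*sqrt(81238) + 13 = 13 + I*sqrt(81238)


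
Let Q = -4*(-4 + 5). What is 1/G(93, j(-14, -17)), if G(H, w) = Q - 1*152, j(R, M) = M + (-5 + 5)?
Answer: -1/156 ≈ -0.0064103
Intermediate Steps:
Q = -4 (Q = -4*1 = -4)
j(R, M) = M (j(R, M) = M + 0 = M)
G(H, w) = -156 (G(H, w) = -4 - 1*152 = -4 - 152 = -156)
1/G(93, j(-14, -17)) = 1/(-156) = -1/156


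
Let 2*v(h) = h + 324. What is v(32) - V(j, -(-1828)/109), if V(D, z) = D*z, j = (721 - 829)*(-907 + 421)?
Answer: -95928662/109 ≈ -8.8008e+5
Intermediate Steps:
v(h) = 162 + h/2 (v(h) = (h + 324)/2 = (324 + h)/2 = 162 + h/2)
j = 52488 (j = -108*(-486) = 52488)
v(32) - V(j, -(-1828)/109) = (162 + (½)*32) - 52488*(-(-1828)/109) = (162 + 16) - 52488*(-(-1828)/109) = 178 - 52488*(-4*(-457/109)) = 178 - 52488*1828/109 = 178 - 1*95948064/109 = 178 - 95948064/109 = -95928662/109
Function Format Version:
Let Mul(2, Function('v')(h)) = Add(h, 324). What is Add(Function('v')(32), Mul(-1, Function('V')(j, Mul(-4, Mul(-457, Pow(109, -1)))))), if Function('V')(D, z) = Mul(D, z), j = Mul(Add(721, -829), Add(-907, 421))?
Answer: Rational(-95928662, 109) ≈ -8.8008e+5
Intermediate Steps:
Function('v')(h) = Add(162, Mul(Rational(1, 2), h)) (Function('v')(h) = Mul(Rational(1, 2), Add(h, 324)) = Mul(Rational(1, 2), Add(324, h)) = Add(162, Mul(Rational(1, 2), h)))
j = 52488 (j = Mul(-108, -486) = 52488)
Add(Function('v')(32), Mul(-1, Function('V')(j, Mul(-4, Mul(-457, Pow(109, -1)))))) = Add(Add(162, Mul(Rational(1, 2), 32)), Mul(-1, Mul(52488, Mul(-4, Mul(-457, Pow(109, -1)))))) = Add(Add(162, 16), Mul(-1, Mul(52488, Mul(-4, Mul(-457, Rational(1, 109)))))) = Add(178, Mul(-1, Mul(52488, Mul(-4, Rational(-457, 109))))) = Add(178, Mul(-1, Mul(52488, Rational(1828, 109)))) = Add(178, Mul(-1, Rational(95948064, 109))) = Add(178, Rational(-95948064, 109)) = Rational(-95928662, 109)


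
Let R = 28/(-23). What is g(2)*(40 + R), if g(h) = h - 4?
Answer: -1784/23 ≈ -77.565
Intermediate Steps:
g(h) = -4 + h
R = -28/23 (R = 28*(-1/23) = -28/23 ≈ -1.2174)
g(2)*(40 + R) = (-4 + 2)*(40 - 28/23) = -2*892/23 = -1784/23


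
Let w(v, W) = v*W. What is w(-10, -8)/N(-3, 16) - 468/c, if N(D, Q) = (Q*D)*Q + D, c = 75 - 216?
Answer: 116516/36237 ≈ 3.2154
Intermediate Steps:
c = -141
N(D, Q) = D + D*Q² (N(D, Q) = (D*Q)*Q + D = D*Q² + D = D + D*Q²)
w(v, W) = W*v
w(-10, -8)/N(-3, 16) - 468/c = (-8*(-10))/((-3*(1 + 16²))) - 468/(-141) = 80/((-3*(1 + 256))) - 468*(-1/141) = 80/((-3*257)) + 156/47 = 80/(-771) + 156/47 = 80*(-1/771) + 156/47 = -80/771 + 156/47 = 116516/36237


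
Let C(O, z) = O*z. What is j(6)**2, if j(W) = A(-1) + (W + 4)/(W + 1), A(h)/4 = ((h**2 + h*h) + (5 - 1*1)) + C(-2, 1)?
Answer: 14884/49 ≈ 303.75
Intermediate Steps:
A(h) = 8 + 8*h**2 (A(h) = 4*(((h**2 + h*h) + (5 - 1*1)) - 2*1) = 4*(((h**2 + h**2) + (5 - 1)) - 2) = 4*((2*h**2 + 4) - 2) = 4*((4 + 2*h**2) - 2) = 4*(2 + 2*h**2) = 8 + 8*h**2)
j(W) = 16 + (4 + W)/(1 + W) (j(W) = (8 + 8*(-1)**2) + (W + 4)/(W + 1) = (8 + 8*1) + (4 + W)/(1 + W) = (8 + 8) + (4 + W)/(1 + W) = 16 + (4 + W)/(1 + W))
j(6)**2 = ((20 + 17*6)/(1 + 6))**2 = ((20 + 102)/7)**2 = ((1/7)*122)**2 = (122/7)**2 = 14884/49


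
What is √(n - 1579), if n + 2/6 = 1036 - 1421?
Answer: I*√17679/3 ≈ 44.321*I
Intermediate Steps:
n = -1156/3 (n = -⅓ + (1036 - 1421) = -⅓ - 385 = -1156/3 ≈ -385.33)
√(n - 1579) = √(-1156/3 - 1579) = √(-5893/3) = I*√17679/3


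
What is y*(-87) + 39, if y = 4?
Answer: -309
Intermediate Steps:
y*(-87) + 39 = 4*(-87) + 39 = -348 + 39 = -309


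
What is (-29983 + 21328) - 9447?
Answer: -18102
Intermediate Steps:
(-29983 + 21328) - 9447 = -8655 - 9447 = -18102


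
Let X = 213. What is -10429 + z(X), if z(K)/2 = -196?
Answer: -10821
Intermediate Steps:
z(K) = -392 (z(K) = 2*(-196) = -392)
-10429 + z(X) = -10429 - 392 = -10821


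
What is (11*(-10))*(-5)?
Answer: 550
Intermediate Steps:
(11*(-10))*(-5) = -110*(-5) = 550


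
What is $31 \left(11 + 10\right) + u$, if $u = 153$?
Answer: $804$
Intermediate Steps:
$31 \left(11 + 10\right) + u = 31 \left(11 + 10\right) + 153 = 31 \cdot 21 + 153 = 651 + 153 = 804$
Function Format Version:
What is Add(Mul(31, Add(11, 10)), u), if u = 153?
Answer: 804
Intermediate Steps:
Add(Mul(31, Add(11, 10)), u) = Add(Mul(31, Add(11, 10)), 153) = Add(Mul(31, 21), 153) = Add(651, 153) = 804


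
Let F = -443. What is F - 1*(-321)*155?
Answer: 49312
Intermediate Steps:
F - 1*(-321)*155 = -443 - 1*(-321)*155 = -443 + 321*155 = -443 + 49755 = 49312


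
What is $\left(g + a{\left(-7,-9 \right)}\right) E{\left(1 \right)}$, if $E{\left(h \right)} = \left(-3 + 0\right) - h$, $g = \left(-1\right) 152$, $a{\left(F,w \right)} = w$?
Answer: $644$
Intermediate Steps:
$g = -152$
$E{\left(h \right)} = -3 - h$
$\left(g + a{\left(-7,-9 \right)}\right) E{\left(1 \right)} = \left(-152 - 9\right) \left(-3 - 1\right) = - 161 \left(-3 - 1\right) = \left(-161\right) \left(-4\right) = 644$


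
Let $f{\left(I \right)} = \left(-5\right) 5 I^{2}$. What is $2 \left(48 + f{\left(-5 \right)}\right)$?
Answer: $-1154$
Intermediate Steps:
$f{\left(I \right)} = - 25 I^{2}$
$2 \left(48 + f{\left(-5 \right)}\right) = 2 \left(48 - 25 \left(-5\right)^{2}\right) = 2 \left(48 - 625\right) = 2 \left(-577\right) = -1154$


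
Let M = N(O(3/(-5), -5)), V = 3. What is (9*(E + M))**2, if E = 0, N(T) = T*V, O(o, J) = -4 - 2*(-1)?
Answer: 2916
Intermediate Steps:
O(o, J) = -2 (O(o, J) = -4 + 2 = -2)
N(T) = 3*T (N(T) = T*3 = 3*T)
M = -6 (M = 3*(-2) = -6)
(9*(E + M))**2 = (9*(0 - 6))**2 = (9*(-6))**2 = (-54)**2 = 2916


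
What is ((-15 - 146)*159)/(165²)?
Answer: -8533/9075 ≈ -0.94028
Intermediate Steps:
((-15 - 146)*159)/(165²) = -161*159/27225 = -25599*1/27225 = -8533/9075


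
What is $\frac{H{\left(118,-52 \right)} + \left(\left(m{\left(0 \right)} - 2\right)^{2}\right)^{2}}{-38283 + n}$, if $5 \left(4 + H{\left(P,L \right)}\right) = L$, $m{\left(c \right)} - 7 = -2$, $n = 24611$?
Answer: $- \frac{333}{68360} \approx -0.0048713$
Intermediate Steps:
$m{\left(c \right)} = 5$ ($m{\left(c \right)} = 7 - 2 = 5$)
$H{\left(P,L \right)} = -4 + \frac{L}{5}$
$\frac{H{\left(118,-52 \right)} + \left(\left(m{\left(0 \right)} - 2\right)^{2}\right)^{2}}{-38283 + n} = \frac{\left(-4 + \frac{1}{5} \left(-52\right)\right) + \left(\left(5 - 2\right)^{2}\right)^{2}}{-38283 + 24611} = \frac{\left(-4 - \frac{52}{5}\right) + \left(3^{2}\right)^{2}}{-13672} = \left(- \frac{72}{5} + 9^{2}\right) \left(- \frac{1}{13672}\right) = \left(- \frac{72}{5} + 81\right) \left(- \frac{1}{13672}\right) = \frac{333}{5} \left(- \frac{1}{13672}\right) = - \frac{333}{68360}$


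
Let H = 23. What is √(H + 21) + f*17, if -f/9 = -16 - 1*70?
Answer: 13158 + 2*√11 ≈ 13165.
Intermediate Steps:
f = 774 (f = -9*(-16 - 1*70) = -9*(-16 - 70) = -9*(-86) = 774)
√(H + 21) + f*17 = √(23 + 21) + 774*17 = √44 + 13158 = 2*√11 + 13158 = 13158 + 2*√11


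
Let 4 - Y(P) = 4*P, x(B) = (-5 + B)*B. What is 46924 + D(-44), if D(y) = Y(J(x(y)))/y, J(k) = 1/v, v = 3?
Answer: 1548490/33 ≈ 46924.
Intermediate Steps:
x(B) = B*(-5 + B)
J(k) = ⅓ (J(k) = 1/3 = ⅓)
Y(P) = 4 - 4*P
D(y) = 8/(3*y) (D(y) = (4 - 4*⅓)/y = (4 - 4/3)/y = 8/(3*y))
46924 + D(-44) = 46924 + (8/3)/(-44) = 46924 + (8/3)*(-1/44) = 46924 - 2/33 = 1548490/33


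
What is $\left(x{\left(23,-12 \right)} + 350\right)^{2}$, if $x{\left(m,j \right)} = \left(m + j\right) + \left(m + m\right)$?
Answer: $165649$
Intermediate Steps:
$x{\left(m,j \right)} = j + 3 m$ ($x{\left(m,j \right)} = \left(j + m\right) + 2 m = j + 3 m$)
$\left(x{\left(23,-12 \right)} + 350\right)^{2} = \left(\left(-12 + 3 \cdot 23\right) + 350\right)^{2} = \left(\left(-12 + 69\right) + 350\right)^{2} = \left(57 + 350\right)^{2} = 407^{2} = 165649$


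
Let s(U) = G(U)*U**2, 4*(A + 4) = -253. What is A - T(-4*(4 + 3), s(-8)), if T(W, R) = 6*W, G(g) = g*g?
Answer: 403/4 ≈ 100.75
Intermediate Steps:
A = -269/4 (A = -4 + (1/4)*(-253) = -4 - 253/4 = -269/4 ≈ -67.250)
G(g) = g**2
s(U) = U**4 (s(U) = U**2*U**2 = U**4)
A - T(-4*(4 + 3), s(-8)) = -269/4 - 6*(-4*(4 + 3)) = -269/4 - 6*(-4*7) = -269/4 - 6*(-28) = -269/4 - 1*(-168) = -269/4 + 168 = 403/4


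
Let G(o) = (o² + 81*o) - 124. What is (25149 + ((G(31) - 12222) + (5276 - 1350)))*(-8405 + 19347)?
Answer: 221039342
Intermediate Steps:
G(o) = -124 + o² + 81*o
(25149 + ((G(31) - 12222) + (5276 - 1350)))*(-8405 + 19347) = (25149 + (((-124 + 31² + 81*31) - 12222) + (5276 - 1350)))*(-8405 + 19347) = (25149 + (((-124 + 961 + 2511) - 12222) + 3926))*10942 = (25149 + ((3348 - 12222) + 3926))*10942 = (25149 + (-8874 + 3926))*10942 = (25149 - 4948)*10942 = 20201*10942 = 221039342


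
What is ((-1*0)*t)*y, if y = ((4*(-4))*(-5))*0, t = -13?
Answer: 0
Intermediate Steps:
y = 0 (y = -16*(-5)*0 = 80*0 = 0)
((-1*0)*t)*y = (-1*0*(-13))*0 = (0*(-13))*0 = 0*0 = 0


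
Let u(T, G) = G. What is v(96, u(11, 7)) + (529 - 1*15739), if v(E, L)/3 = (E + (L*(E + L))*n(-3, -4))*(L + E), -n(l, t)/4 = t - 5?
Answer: 8034858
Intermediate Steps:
n(l, t) = 20 - 4*t (n(l, t) = -4*(t - 5) = -4*(-5 + t) = 20 - 4*t)
v(E, L) = 3*(E + L)*(E + 36*L*(E + L)) (v(E, L) = 3*((E + (L*(E + L))*(20 - 4*(-4)))*(L + E)) = 3*((E + (L*(E + L))*(20 + 16))*(E + L)) = 3*((E + (L*(E + L))*36)*(E + L)) = 3*((E + 36*L*(E + L))*(E + L)) = 3*((E + L)*(E + 36*L*(E + L))) = 3*(E + L)*(E + 36*L*(E + L)))
v(96, u(11, 7)) + (529 - 1*15739) = (3*96² + 108*7³ + 3*96*7 + 108*7*96² + 216*96*7²) + (529 - 1*15739) = (3*9216 + 108*343 + 2016 + 108*7*9216 + 216*96*49) + (529 - 15739) = (27648 + 37044 + 2016 + 6967296 + 1016064) - 15210 = 8050068 - 15210 = 8034858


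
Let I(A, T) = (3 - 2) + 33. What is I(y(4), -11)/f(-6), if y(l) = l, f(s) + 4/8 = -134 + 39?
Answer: -68/191 ≈ -0.35602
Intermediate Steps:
f(s) = -191/2 (f(s) = -½ + (-134 + 39) = -½ - 95 = -191/2)
I(A, T) = 34 (I(A, T) = 1 + 33 = 34)
I(y(4), -11)/f(-6) = 34/(-191/2) = 34*(-2/191) = -68/191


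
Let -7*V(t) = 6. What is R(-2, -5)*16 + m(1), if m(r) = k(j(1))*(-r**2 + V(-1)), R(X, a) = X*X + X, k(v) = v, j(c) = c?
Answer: 211/7 ≈ 30.143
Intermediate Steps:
V(t) = -6/7 (V(t) = -1/7*6 = -6/7)
R(X, a) = X + X**2 (R(X, a) = X**2 + X = X + X**2)
m(r) = -6/7 - r**2 (m(r) = 1*(-r**2 - 6/7) = 1*(-6/7 - r**2) = -6/7 - r**2)
R(-2, -5)*16 + m(1) = -2*(1 - 2)*16 + (-6/7 - 1*1**2) = -2*(-1)*16 + (-6/7 - 1*1) = 2*16 + (-6/7 - 1) = 32 - 13/7 = 211/7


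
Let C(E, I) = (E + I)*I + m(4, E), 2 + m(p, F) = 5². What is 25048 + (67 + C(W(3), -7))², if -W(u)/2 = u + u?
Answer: 74777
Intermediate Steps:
m(p, F) = 23 (m(p, F) = -2 + 5² = -2 + 25 = 23)
W(u) = -4*u (W(u) = -2*(u + u) = -4*u)
C(E, I) = 23 + I*(E + I) (C(E, I) = (E + I)*I + 23 = I*(E + I) + 23 = 23 + I*(E + I))
25048 + (67 + C(W(3), -7))² = 25048 + (67 + (23 + (-7)² - 4*3*(-7)))² = 25048 + (67 + (23 + 49 - 12*(-7)))² = 25048 + (67 + (23 + 49 + 84))² = 25048 + (67 + 156)² = 25048 + 223² = 25048 + 49729 = 74777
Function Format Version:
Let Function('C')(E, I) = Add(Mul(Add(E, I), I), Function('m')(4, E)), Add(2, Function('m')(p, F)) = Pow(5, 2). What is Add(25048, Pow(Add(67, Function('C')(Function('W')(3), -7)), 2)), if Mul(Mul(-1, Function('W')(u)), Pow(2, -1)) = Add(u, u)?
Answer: 74777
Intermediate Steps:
Function('m')(p, F) = 23 (Function('m')(p, F) = Add(-2, Pow(5, 2)) = Add(-2, 25) = 23)
Function('W')(u) = Mul(-4, u) (Function('W')(u) = Mul(-2, Add(u, u)) = Mul(-2, Mul(2, u)) = Mul(-4, u))
Function('C')(E, I) = Add(23, Mul(I, Add(E, I))) (Function('C')(E, I) = Add(Mul(Add(E, I), I), 23) = Add(Mul(I, Add(E, I)), 23) = Add(23, Mul(I, Add(E, I))))
Add(25048, Pow(Add(67, Function('C')(Function('W')(3), -7)), 2)) = Add(25048, Pow(Add(67, Add(23, Pow(-7, 2), Mul(Mul(-4, 3), -7))), 2)) = Add(25048, Pow(Add(67, Add(23, 49, Mul(-12, -7))), 2)) = Add(25048, Pow(Add(67, Add(23, 49, 84)), 2)) = Add(25048, Pow(Add(67, 156), 2)) = Add(25048, Pow(223, 2)) = Add(25048, 49729) = 74777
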